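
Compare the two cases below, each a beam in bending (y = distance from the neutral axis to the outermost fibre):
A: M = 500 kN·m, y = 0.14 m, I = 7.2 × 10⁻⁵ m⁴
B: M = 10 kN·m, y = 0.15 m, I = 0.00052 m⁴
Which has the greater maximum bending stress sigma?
Model: a beam in bending (y = distance from the neutral axis to the outermost fibre), so sigma = (M·y) / I (SI units).
  A: sigma = (500000 × 0.14) / (7.2 × 10⁻⁵) = 9.722 × 10⁸ Pa = 972.2 MPa
  B: sigma = (10000 × 0.15) / 0.00052 = 2.885 × 10⁶ Pa = 2.885 MPa
972.2 MPa > 2.885 MPa, so A is larger.
Final answer: A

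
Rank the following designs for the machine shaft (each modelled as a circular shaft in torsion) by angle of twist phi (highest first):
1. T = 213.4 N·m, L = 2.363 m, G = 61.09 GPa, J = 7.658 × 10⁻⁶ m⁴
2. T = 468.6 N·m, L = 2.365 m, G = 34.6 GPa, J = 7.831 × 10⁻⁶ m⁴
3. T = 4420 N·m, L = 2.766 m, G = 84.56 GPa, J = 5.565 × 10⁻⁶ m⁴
Model: a circular shaft in torsion, so phi = (T·L) / (G·J) (SI units).
  Case 1: phi = (213.4 × 2.363) / ((6.109 × 10¹⁰) × (7.658 × 10⁻⁶)) = 0.001078 rad = 0.06176°
  Case 2: phi = (468.6 × 2.365) / ((3.46 × 10¹⁰) × (7.831 × 10⁻⁶)) = 0.00409 rad = 0.2343°
  Case 3: phi = (4420 × 2.766) / ((8.456 × 10¹⁰) × (5.565 × 10⁻⁶)) = 0.02598 rad = 1.489°
Ordering: 1.489° (case 3) > 0.2343° (case 2) > 0.06176° (case 1)
Final answer: 3, 2, 1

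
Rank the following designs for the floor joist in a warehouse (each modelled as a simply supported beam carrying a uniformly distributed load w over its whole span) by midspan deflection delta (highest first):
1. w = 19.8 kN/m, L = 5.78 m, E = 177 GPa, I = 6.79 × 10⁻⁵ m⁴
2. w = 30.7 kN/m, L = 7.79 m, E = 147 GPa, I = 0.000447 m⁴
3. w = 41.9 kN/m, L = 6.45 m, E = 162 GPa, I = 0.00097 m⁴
Model: a simply supported beam carrying a uniformly distributed load w over its whole span, so delta = (5·w·L^4) / (384·E·I) (SI units).
  Case 1: delta = (5 × 19800 × 5.78^4) / (384 × (1.77 × 10¹¹) × (6.79 × 10⁻⁵)) = 0.02394 m = 23.94 mm
  Case 2: delta = (5 × 30700 × 7.79^4) / (384 × (1.47 × 10¹¹) × 0.000447) = 0.0224 m = 22.4 mm
  Case 3: delta = (5 × 41900 × 6.45^4) / (384 × (1.62 × 10¹¹) × 0.00097) = 0.006009 m = 6.009 mm
Ordering: 23.94 mm (case 1) > 22.4 mm (case 2) > 6.009 mm (case 3)
Final answer: 1, 2, 3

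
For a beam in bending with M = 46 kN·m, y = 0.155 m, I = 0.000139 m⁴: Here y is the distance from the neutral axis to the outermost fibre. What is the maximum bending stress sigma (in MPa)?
Model: a beam in bending, so sigma = (M·y) / I.
Convert to SI units:
  M = 46 kN·m = 46000 N·m
Substitute:
  sigma = (46000 × 0.155) / 0.000139
  sigma = 5.129 × 10⁷ Pa
Convert: sigma = 5.129 × 10⁷ Pa = 51.29 MPa
Final answer: sigma = 51.29 MPa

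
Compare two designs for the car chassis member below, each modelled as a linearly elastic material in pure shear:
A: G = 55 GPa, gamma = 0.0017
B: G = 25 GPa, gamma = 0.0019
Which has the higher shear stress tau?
Model: a linearly elastic material in pure shear, so tau = G·gamma (SI units).
  A: tau = (5.5 × 10¹⁰) × 0.0017 = 9.35 × 10⁷ Pa = 93.5 MPa
  B: tau = (2.5 × 10¹⁰) × 0.0019 = 4.75 × 10⁷ Pa = 47.5 MPa
93.5 MPa > 47.5 MPa, so A is larger.
Final answer: A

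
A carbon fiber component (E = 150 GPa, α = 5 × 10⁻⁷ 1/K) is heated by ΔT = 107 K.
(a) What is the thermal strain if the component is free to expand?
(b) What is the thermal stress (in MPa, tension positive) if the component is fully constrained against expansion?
(a) Free thermal strain ε_th = α·ΔT = (5 × 10⁻⁷) × 107 = 5.35 × 10⁻⁵
(b) Fully constrained, the expansion is suppressed, so σ = -E·α·ΔT. Convert E = 150 GPa = 1.5 × 10¹¹ Pa.
  σ = -(1.5 × 10¹¹) × (5 × 10⁻⁷) × 107 = -8.025 × 10⁶ Pa = -8.025 MPa (compressive)
Final answer: (a) ε_th = 5.35 × 10⁻⁵, (b) σ = -8.025 MPa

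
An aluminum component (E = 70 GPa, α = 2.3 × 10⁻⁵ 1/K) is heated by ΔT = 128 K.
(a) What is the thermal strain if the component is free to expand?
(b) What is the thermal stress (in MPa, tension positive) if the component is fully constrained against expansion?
(a) Free thermal strain ε_th = α·ΔT = (2.3 × 10⁻⁵) × 128 = 0.002944
(b) Fully constrained, the expansion is suppressed, so σ = -E·α·ΔT. Convert E = 70 GPa = 7 × 10¹⁰ Pa.
  σ = -(7 × 10¹⁰) × (2.3 × 10⁻⁵) × 128 = -2.061 × 10⁸ Pa = -206.1 MPa (compressive)
Final answer: (a) ε_th = 0.002944, (b) σ = -206.1 MPa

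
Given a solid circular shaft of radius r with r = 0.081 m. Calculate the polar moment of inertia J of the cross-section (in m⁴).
Model: a solid circular shaft of radius r, so J = (π·r^4) / 2.
Substitute:
  J = (π × 0.081^4) / 2
  J = 6.762 × 10⁻⁵ m⁴
Final answer: J = 6.762 × 10⁻⁵ m⁴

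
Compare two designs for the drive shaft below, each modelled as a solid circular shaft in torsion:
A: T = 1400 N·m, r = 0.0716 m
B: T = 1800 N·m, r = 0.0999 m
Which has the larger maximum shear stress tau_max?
Model: a solid circular shaft in torsion, so tau_max = (2·T) / (π·r^3) (SI units).
  A: tau_max = (2 × 1400) / (π × 0.0716^3) = 2.428 × 10⁶ Pa = 2.428 MPa
  B: tau_max = (2 × 1800) / (π × 0.0999^3) = 1.149 × 10⁶ Pa = 1.149 MPa
2.428 MPa > 1.149 MPa, so A is larger.
Final answer: A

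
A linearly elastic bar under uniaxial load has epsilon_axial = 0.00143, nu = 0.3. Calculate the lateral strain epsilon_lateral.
Model: a linearly elastic bar under uniaxial load, so epsilon_lateral = -nu·epsilon_axial.
Substitute:
  epsilon_lateral = -(0.3 × 0.00143)
  epsilon_lateral = -0.000429
Final answer: epsilon_lateral = -0.000429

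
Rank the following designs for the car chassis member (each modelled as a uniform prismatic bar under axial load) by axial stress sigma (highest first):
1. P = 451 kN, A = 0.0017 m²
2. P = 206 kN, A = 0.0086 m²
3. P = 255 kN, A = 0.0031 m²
Model: a uniform prismatic bar under axial load, so sigma = P / A (SI units).
  Case 1: sigma = 451000 / 0.0017 = 2.653 × 10⁸ Pa = 265.3 MPa
  Case 2: sigma = 206000 / 0.0086 = 2.395 × 10⁷ Pa = 23.95 MPa
  Case 3: sigma = 255000 / 0.0031 = 8.226 × 10⁷ Pa = 82.26 MPa
Ordering: 265.3 MPa (case 1) > 82.26 MPa (case 3) > 23.95 MPa (case 2)
Final answer: 1, 3, 2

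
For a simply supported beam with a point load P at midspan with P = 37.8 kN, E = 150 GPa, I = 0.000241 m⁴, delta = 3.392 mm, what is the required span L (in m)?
Model: a simply supported beam with a point load P at midspan, so delta = (P·L^3) / (48·E·I).
Solve for L: L = ((48·delta·E·I) / P)^(1/3).
Convert to SI units:
  P = 37.8 kN = 37800 N
  E = 150 GPa = 1.5 × 10¹¹ Pa
  delta = 3.392 mm = 0.003392 m
Substitute:
  L = ((48 × 0.003392 × (1.5 × 10¹¹) × 0.000241) / 37800)^(1/3)
  L = 5.38 m
Final answer: L = 5.38 m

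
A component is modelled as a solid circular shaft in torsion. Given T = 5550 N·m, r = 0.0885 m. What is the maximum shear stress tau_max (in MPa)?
Model: a solid circular shaft in torsion, so tau_max = (2·T) / (π·r^3).
Substitute:
  tau_max = (2 × 5550) / (π × 0.0885^3)
  tau_max = 5.097 × 10⁶ Pa
Convert: tau_max = 5.097 × 10⁶ Pa = 5.097 MPa
Final answer: tau_max = 5.097 MPa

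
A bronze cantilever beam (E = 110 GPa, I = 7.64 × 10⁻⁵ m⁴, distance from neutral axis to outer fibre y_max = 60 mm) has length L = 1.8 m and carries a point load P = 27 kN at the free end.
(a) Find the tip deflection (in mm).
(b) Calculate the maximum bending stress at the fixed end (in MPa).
(a) Tip deflection of a cantilever with an end point load: δ = P·L^3 / (3·E·I). Convert P = 27 kN = 27000 N, E = 110 GPa = 1.1 × 10¹¹ Pa.
  δ = (27000 × 1.8^3) / (3 × (1.1 × 10¹¹) × (7.64 × 10⁻⁵)) = 0.006246 m = 6.246 mm
(b) Maximum bending moment at the fixed end: M = P·L = 27000 × 1.8 = 48600 N·m. Convert y_max = 60 mm = 0.06 m.
  σ = M·y_max / I = (48600 × 0.06) / (7.64 × 10⁻⁵) = 3.817 × 10⁷ Pa = 38.17 MPa
Final answer: (a) δ = 6.246 mm, (b) σ = 38.17 MPa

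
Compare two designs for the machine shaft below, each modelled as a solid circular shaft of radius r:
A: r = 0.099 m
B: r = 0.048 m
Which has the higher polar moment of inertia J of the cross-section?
Model: a solid circular shaft of radius r, so J = (π·r^4) / 2 (SI units).
  A: J = (π × 0.099^4) / 2 = 0.0001509 m⁴
  B: J = (π × 0.048^4) / 2 = 8.338 × 10⁻⁶ m⁴
0.0001509 m⁴ > 8.338 × 10⁻⁶ m⁴, so A is larger.
Final answer: A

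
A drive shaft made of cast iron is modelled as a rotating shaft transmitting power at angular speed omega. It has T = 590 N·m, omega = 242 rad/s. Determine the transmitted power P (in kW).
Model: a rotating shaft transmitting power at angular speed omega, so P = T·omega.
Substitute:
  P = 590 × 242
  P = 142800 W
Convert: P = 142800 W = 142.8 kW
Final answer: P = 142.8 kW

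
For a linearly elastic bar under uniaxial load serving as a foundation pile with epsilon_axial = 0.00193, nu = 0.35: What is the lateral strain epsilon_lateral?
Model: a linearly elastic bar under uniaxial load, so epsilon_lateral = -nu·epsilon_axial.
Substitute:
  epsilon_lateral = -(0.35 × 0.00193)
  epsilon_lateral = -0.0006755
Final answer: epsilon_lateral = -0.0006755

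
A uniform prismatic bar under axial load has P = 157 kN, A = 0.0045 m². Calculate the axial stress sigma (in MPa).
Model: a uniform prismatic bar under axial load, so sigma = P / A.
Convert to SI units:
  P = 157 kN = 157000 N
Substitute:
  sigma = 157000 / 0.0045
  sigma = 3.489 × 10⁷ Pa
Convert: sigma = 3.489 × 10⁷ Pa = 34.89 MPa
Final answer: sigma = 34.89 MPa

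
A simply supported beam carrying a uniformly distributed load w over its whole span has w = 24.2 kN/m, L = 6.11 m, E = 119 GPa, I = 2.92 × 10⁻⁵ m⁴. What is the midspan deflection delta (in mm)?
Model: a simply supported beam carrying a uniformly distributed load w over its whole span, so delta = (5·w·L^4) / (384·E·I).
Convert to SI units:
  w = 24.2 kN/m = 24200 N/m
  E = 119 GPa = 1.19 × 10¹¹ Pa
Substitute:
  delta = (5 × 24200 × 6.11^4) / (384 × (1.19 × 10¹¹) × (2.92 × 10⁻⁵))
  delta = 0.1264 m
Convert: delta = 0.1264 m = 126.4 mm
Final answer: delta = 126.4 mm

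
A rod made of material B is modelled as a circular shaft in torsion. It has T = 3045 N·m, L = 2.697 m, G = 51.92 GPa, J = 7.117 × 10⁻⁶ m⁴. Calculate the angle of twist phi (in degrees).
Model: a circular shaft in torsion, so phi = (T·L) / (G·J).
Convert to SI units:
  G = 51.92 GPa = 5.192 × 10¹⁰ Pa
Substitute:
  phi = (3045 × 2.697) / ((5.192 × 10¹⁰) × (7.117 × 10⁻⁶))
  phi = 0.02222 rad
Convert to degrees: phi = 0.02222 × 180/π = 1.273°
Final answer: phi = 1.273°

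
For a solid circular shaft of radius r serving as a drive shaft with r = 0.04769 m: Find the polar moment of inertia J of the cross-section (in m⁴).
Model: a solid circular shaft of radius r, so J = (π·r^4) / 2.
Substitute:
  J = (π × 0.04769^4) / 2
  J = 8.125 × 10⁻⁶ m⁴
Final answer: J = 8.125 × 10⁻⁶ m⁴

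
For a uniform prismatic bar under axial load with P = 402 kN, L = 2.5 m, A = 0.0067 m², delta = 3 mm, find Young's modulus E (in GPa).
Model: a uniform prismatic bar under axial load, so delta = (P·L) / (A·E).
Solve for E: E = (P·L) / (delta·A).
Convert to SI units:
  P = 402 kN = 402000 N
  delta = 3 mm = 0.003 m
Substitute:
  E = (402000 × 2.5) / (0.003 × 0.0067)
  E = 5 × 10¹⁰ Pa
Convert: E = 5 × 10¹⁰ Pa = 50 GPa
Final answer: E = 50 GPa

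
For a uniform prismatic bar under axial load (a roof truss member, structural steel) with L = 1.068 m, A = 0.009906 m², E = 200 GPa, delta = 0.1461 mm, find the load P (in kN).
Model: a uniform prismatic bar under axial load, so delta = (P·L) / (A·E).
Solve for P: P = (delta·A·E) / L.
Convert to SI units:
  E = 200 GPa = 2 × 10¹¹ Pa
  delta = 0.1461 mm = 0.0001461 m
Substitute:
  P = (0.0001461 × 0.009906 × (2 × 10¹¹)) / 1.068
  P = 271000 N
Convert: P = 271000 N = 271 kN
Final answer: P = 271 kN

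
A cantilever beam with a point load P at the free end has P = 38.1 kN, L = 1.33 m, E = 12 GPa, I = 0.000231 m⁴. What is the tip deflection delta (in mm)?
Model: a cantilever beam with a point load P at the free end, so delta = (P·L^3) / (3·E·I).
Convert to SI units:
  P = 38.1 kN = 38100 N
  E = 12 GPa = 1.2 × 10¹⁰ Pa
Substitute:
  delta = (38100 × 1.33^3) / (3 × (1.2 × 10¹⁰) × 0.000231)
  delta = 0.01078 m
Convert: delta = 0.01078 m = 10.78 mm
Final answer: delta = 10.78 mm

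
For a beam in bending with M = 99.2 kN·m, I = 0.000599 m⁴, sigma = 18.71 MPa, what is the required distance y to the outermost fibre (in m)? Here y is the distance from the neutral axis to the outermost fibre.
Model: a beam in bending, so sigma = (M·y) / I.
Solve for y: y = (sigma·I) / M.
Convert to SI units:
  M = 99.2 kN·m = 99200 N·m
  sigma = 18.71 MPa = 1.871 × 10⁷ Pa
Substitute:
  y = ((1.871 × 10⁷) × 0.000599) / 99200
  y = 0.113 m
Final answer: y = 0.113 m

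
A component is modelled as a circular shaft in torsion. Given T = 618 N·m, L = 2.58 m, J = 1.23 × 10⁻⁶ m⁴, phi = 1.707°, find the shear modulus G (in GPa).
Model: a circular shaft in torsion, so phi = (T·L) / (G·J).
Solve for G: G = (T·L) / (phi·J).
Convert to SI units:
  phi = 1.707° = 0.02979 rad
Substitute:
  G = (618 × 2.58) / (0.02979 × (1.23 × 10⁻⁶))
  G = 4.351 × 10¹⁰ Pa
Convert: G = 4.351 × 10¹⁰ Pa = 43.51 GPa
Final answer: G = 43.51 GPa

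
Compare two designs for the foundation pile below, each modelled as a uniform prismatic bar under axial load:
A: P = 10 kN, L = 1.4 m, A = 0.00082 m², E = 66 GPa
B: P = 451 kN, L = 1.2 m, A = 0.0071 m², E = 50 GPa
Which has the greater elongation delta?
Model: a uniform prismatic bar under axial load, so delta = (P·L) / (A·E) (SI units).
  A: delta = (10000 × 1.4) / (0.00082 × (6.6 × 10¹⁰)) = 0.0002587 m = 0.2587 mm
  B: delta = (451000 × 1.2) / (0.0071 × (5 × 10¹⁰)) = 0.001525 m = 1.525 mm
1.525 mm > 0.2587 mm, so B is larger.
Final answer: B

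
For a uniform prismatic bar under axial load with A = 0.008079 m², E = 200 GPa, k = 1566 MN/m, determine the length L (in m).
Model: a uniform prismatic bar under axial load, so k = (A·E) / L.
Solve for L: L = (A·E) / k.
Convert to SI units:
  E = 200 GPa = 2 × 10¹¹ Pa
  k = 1566 MN/m = 1.566 × 10⁹ N/m
Substitute:
  L = (0.008079 × (2 × 10¹¹)) / (1.566 × 10⁹)
  L = 1.032 m
Final answer: L = 1.032 m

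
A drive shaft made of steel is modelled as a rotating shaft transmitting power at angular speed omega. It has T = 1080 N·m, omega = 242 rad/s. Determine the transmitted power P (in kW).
Model: a rotating shaft transmitting power at angular speed omega, so P = T·omega.
Substitute:
  P = 1080 × 242
  P = 261400 W
Convert: P = 261400 W = 261.4 kW
Final answer: P = 261.4 kW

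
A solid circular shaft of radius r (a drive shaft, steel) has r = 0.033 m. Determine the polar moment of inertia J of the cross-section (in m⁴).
Model: a solid circular shaft of radius r, so J = (π·r^4) / 2.
Substitute:
  J = (π × 0.033^4) / 2
  J = 1.863 × 10⁻⁶ m⁴
Final answer: J = 1.863 × 10⁻⁶ m⁴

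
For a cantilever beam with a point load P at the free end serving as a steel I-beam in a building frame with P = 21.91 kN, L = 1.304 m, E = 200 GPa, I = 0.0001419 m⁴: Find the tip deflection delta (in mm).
Model: a cantilever beam with a point load P at the free end, so delta = (P·L^3) / (3·E·I).
Convert to SI units:
  P = 21.91 kN = 21910 N
  E = 200 GPa = 2 × 10¹¹ Pa
Substitute:
  delta = (21910 × 1.304^3) / (3 × (2 × 10¹¹) × 0.0001419)
  delta = 0.0005706 m
Convert: delta = 0.0005706 m = 0.5706 mm
Final answer: delta = 0.5706 mm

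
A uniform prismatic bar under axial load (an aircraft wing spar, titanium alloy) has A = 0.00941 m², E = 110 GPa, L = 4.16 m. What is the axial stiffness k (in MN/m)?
Model: a uniform prismatic bar under axial load, so k = (A·E) / L.
Convert to SI units:
  E = 110 GPa = 1.1 × 10¹¹ Pa
Substitute:
  k = (0.00941 × (1.1 × 10¹¹)) / 4.16
  k = 2.488 × 10⁸ N/m
Convert: k = 2.488 × 10⁸ N/m = 248.8 MN/m
Final answer: k = 248.8 MN/m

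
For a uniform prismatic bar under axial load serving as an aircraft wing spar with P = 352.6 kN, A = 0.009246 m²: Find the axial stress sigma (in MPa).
Model: a uniform prismatic bar under axial load, so sigma = P / A.
Convert to SI units:
  P = 352.6 kN = 352600 N
Substitute:
  sigma = 352600 / 0.009246
  sigma = 3.814 × 10⁷ Pa
Convert: sigma = 3.814 × 10⁷ Pa = 38.14 MPa
Final answer: sigma = 38.14 MPa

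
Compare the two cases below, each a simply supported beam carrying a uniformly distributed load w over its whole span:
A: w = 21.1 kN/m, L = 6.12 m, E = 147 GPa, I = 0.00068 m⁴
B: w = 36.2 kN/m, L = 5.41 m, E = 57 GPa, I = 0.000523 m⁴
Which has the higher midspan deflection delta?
Model: a simply supported beam carrying a uniformly distributed load w over its whole span, so delta = (5·w·L^4) / (384·E·I) (SI units).
  A: delta = (5 × 21100 × 6.12^4) / (384 × (1.47 × 10¹¹) × 0.00068) = 0.003856 m = 3.856 mm
  B: delta = (5 × 36200 × 5.41^4) / (384 × (5.7 × 10¹⁰) × 0.000523) = 0.01354 m = 13.54 mm
13.54 mm > 3.856 mm, so B is larger.
Final answer: B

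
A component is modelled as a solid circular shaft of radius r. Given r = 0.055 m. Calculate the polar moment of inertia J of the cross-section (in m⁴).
Model: a solid circular shaft of radius r, so J = (π·r^4) / 2.
Substitute:
  J = (π × 0.055^4) / 2
  J = 1.437 × 10⁻⁵ m⁴
Final answer: J = 1.437 × 10⁻⁵ m⁴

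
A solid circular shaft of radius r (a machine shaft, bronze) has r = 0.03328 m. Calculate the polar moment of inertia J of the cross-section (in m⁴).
Model: a solid circular shaft of radius r, so J = (π·r^4) / 2.
Substitute:
  J = (π × 0.03328^4) / 2
  J = 1.927 × 10⁻⁶ m⁴
Final answer: J = 1.927 × 10⁻⁶ m⁴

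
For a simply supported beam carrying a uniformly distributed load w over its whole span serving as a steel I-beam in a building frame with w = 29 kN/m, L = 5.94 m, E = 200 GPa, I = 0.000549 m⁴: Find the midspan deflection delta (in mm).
Model: a simply supported beam carrying a uniformly distributed load w over its whole span, so delta = (5·w·L^4) / (384·E·I).
Convert to SI units:
  w = 29 kN/m = 29000 N/m
  E = 200 GPa = 2 × 10¹¹ Pa
Substitute:
  delta = (5 × 29000 × 5.94^4) / (384 × (2 × 10¹¹) × 0.000549)
  delta = 0.004281 m
Convert: delta = 0.004281 m = 4.281 mm
Final answer: delta = 4.281 mm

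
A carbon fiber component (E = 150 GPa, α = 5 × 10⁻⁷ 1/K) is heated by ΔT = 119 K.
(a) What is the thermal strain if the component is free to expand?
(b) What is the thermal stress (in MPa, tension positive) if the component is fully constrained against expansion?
(a) Free thermal strain ε_th = α·ΔT = (5 × 10⁻⁷) × 119 = 5.95 × 10⁻⁵
(b) Fully constrained, the expansion is suppressed, so σ = -E·α·ΔT. Convert E = 150 GPa = 1.5 × 10¹¹ Pa.
  σ = -(1.5 × 10¹¹) × (5 × 10⁻⁷) × 119 = -8.925 × 10⁶ Pa = -8.925 MPa (compressive)
Final answer: (a) ε_th = 5.95 × 10⁻⁵, (b) σ = -8.925 MPa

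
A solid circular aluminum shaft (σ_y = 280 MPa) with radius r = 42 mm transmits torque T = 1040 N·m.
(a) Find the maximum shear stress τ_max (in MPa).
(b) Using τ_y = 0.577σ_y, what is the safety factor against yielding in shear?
(a) For a solid circular shaft, τ_max = T·r/J with J = π·r^4/2, i.e. τ_max = 2·T / (π·r^3). Convert r = 42 mm = 0.042 m.
  τ_max = (2 × 1040) / (π × 0.042^3) = 8.936 × 10⁶ Pa = 8.936 MPa
(b) τ_y = 0.577 × 280 = 161.56 MPa
  SF = τ_y/τ_max = 161.56 / 8.936 = 18.08
Final answer: (a) τ_max = 8.936 MPa, (b) SF = 18.08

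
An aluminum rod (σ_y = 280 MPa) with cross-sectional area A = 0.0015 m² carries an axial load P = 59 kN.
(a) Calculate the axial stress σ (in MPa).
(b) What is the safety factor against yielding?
(a) Axial stress σ = P/A. Convert P = 59 kN = 59000 N.
  σ = 59000 / 0.0015 = 3.933 × 10⁷ Pa = 39.33 MPa
(b) Safety factor SF = σ_y/σ = 280 / 39.33 = 7.119
Final answer: (a) σ = 39.33 MPa, (b) SF = 7.119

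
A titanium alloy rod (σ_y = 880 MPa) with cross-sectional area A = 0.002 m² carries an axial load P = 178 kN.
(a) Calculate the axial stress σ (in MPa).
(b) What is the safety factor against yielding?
(a) Axial stress σ = P/A. Convert P = 178 kN = 178000 N.
  σ = 178000 / 0.002 = 8.9 × 10⁷ Pa = 89 MPa
(b) Safety factor SF = σ_y/σ = 880 / 89 = 9.888
Final answer: (a) σ = 89 MPa, (b) SF = 9.888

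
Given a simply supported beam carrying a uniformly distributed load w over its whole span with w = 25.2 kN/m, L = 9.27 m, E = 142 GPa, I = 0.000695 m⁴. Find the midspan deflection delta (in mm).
Model: a simply supported beam carrying a uniformly distributed load w over its whole span, so delta = (5·w·L^4) / (384·E·I).
Convert to SI units:
  w = 25.2 kN/m = 25200 N/m
  E = 142 GPa = 1.42 × 10¹¹ Pa
Substitute:
  delta = (5 × 25200 × 9.27^4) / (384 × (1.42 × 10¹¹) × 0.000695)
  delta = 0.02455 m
Convert: delta = 0.02455 m = 24.55 mm
Final answer: delta = 24.55 mm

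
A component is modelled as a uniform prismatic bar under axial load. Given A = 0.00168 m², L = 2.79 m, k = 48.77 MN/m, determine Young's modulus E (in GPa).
Model: a uniform prismatic bar under axial load, so k = (A·E) / L.
Solve for E: E = (k·L) / A.
Convert to SI units:
  k = 48.77 MN/m = 4.877 × 10⁷ N/m
Substitute:
  E = ((4.877 × 10⁷) × 2.79) / 0.00168
  E = 8.099 × 10¹⁰ Pa
Convert: E = 8.099 × 10¹⁰ Pa = 80.99 GPa
Final answer: E = 80.99 GPa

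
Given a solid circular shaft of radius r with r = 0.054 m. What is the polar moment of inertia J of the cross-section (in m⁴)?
Model: a solid circular shaft of radius r, so J = (π·r^4) / 2.
Substitute:
  J = (π × 0.054^4) / 2
  J = 1.336 × 10⁻⁵ m⁴
Final answer: J = 1.336 × 10⁻⁵ m⁴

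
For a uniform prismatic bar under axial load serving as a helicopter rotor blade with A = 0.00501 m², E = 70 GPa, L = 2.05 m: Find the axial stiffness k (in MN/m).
Model: a uniform prismatic bar under axial load, so k = (A·E) / L.
Convert to SI units:
  E = 70 GPa = 7 × 10¹⁰ Pa
Substitute:
  k = (0.00501 × (7 × 10¹⁰)) / 2.05
  k = 1.711 × 10⁸ N/m
Convert: k = 1.711 × 10⁸ N/m = 171.1 MN/m
Final answer: k = 171.1 MN/m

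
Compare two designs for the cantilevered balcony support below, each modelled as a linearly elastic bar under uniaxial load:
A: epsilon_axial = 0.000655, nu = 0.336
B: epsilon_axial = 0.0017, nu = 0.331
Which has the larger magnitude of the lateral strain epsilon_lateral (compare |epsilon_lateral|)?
Model: a linearly elastic bar under uniaxial load, so epsilon_lateral = -nu·epsilon_axial (SI units).
  A: epsilon_lateral = -(0.336 × 0.000655) = -0.0002201
  B: epsilon_lateral = -(0.331 × 0.0017) = -0.0005627
|epsilon_lateral|: A = 0.0002201, B = 0.0005627, so B is larger in magnitude.
Final answer: B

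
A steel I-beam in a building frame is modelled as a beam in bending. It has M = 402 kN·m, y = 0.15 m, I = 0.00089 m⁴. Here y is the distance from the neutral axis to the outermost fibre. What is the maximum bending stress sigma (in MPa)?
Model: a beam in bending, so sigma = (M·y) / I.
Convert to SI units:
  M = 402 kN·m = 402000 N·m
Substitute:
  sigma = (402000 × 0.15) / 0.00089
  sigma = 6.775 × 10⁷ Pa
Convert: sigma = 6.775 × 10⁷ Pa = 67.75 MPa
Final answer: sigma = 67.75 MPa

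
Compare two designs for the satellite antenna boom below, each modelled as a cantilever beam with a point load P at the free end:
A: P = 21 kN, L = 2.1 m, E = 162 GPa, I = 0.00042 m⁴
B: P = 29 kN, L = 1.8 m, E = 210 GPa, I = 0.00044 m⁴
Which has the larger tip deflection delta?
Model: a cantilever beam with a point load P at the free end, so delta = (P·L^3) / (3·E·I) (SI units).
  A: delta = (21000 × 2.1^3) / (3 × (1.62 × 10¹¹) × 0.00042) = 0.0009528 m = 0.9528 mm
  B: delta = (29000 × 1.8^3) / (3 × (2.1 × 10¹¹) × 0.00044) = 0.0006101 m = 0.6101 mm
0.9528 mm > 0.6101 mm, so A is larger.
Final answer: A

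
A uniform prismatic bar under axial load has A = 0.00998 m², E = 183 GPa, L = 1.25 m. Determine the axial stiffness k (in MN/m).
Model: a uniform prismatic bar under axial load, so k = (A·E) / L.
Convert to SI units:
  E = 183 GPa = 1.83 × 10¹¹ Pa
Substitute:
  k = (0.00998 × (1.83 × 10¹¹)) / 1.25
  k = 1.461 × 10⁹ N/m
Convert: k = 1.461 × 10⁹ N/m = 1461 MN/m
Final answer: k = 1461 MN/m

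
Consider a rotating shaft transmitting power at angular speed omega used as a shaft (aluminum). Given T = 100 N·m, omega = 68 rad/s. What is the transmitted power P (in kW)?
Model: a rotating shaft transmitting power at angular speed omega, so P = T·omega.
Substitute:
  P = 100 × 68
  P = 6800 W
Convert: P = 6800 W = 6.8 kW
Final answer: P = 6.8 kW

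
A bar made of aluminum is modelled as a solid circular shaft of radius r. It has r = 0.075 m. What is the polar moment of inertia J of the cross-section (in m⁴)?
Model: a solid circular shaft of radius r, so J = (π·r^4) / 2.
Substitute:
  J = (π × 0.075^4) / 2
  J = 4.97 × 10⁻⁵ m⁴
Final answer: J = 4.97 × 10⁻⁵ m⁴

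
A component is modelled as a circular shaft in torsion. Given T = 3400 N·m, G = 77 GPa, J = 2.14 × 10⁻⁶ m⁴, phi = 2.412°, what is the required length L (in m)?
Model: a circular shaft in torsion, so phi = (T·L) / (G·J).
Solve for L: L = (phi·G·J) / T.
Convert to SI units:
  G = 77 GPa = 7.7 × 10¹⁰ Pa
  phi = 2.412° = 0.0421 rad
Substitute:
  L = (0.0421 × (7.7 × 10¹⁰) × (2.14 × 10⁻⁶)) / 3400
  L = 2.04 m
Final answer: L = 2.04 m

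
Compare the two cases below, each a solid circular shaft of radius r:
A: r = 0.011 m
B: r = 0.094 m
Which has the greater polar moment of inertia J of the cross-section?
Model: a solid circular shaft of radius r, so J = (π·r^4) / 2 (SI units).
  A: J = (π × 0.011^4) / 2 = 2.3 × 10⁻⁸ m⁴
  B: J = (π × 0.094^4) / 2 = 0.0001226 m⁴
0.0001226 m⁴ > 2.3 × 10⁻⁸ m⁴, so B is larger.
Final answer: B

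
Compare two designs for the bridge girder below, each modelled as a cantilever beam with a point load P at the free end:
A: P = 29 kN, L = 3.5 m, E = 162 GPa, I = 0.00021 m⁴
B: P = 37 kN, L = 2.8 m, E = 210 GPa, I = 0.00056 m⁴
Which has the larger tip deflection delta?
Model: a cantilever beam with a point load P at the free end, so delta = (P·L^3) / (3·E·I) (SI units).
  A: delta = (29000 × 3.5^3) / (3 × (1.62 × 10¹¹) × 0.00021) = 0.01218 m = 12.18 mm
  B: delta = (37000 × 2.8^3) / (3 × (2.1 × 10¹¹) × 0.00056) = 0.002302 m = 2.302 mm
12.18 mm > 2.302 mm, so A is larger.
Final answer: A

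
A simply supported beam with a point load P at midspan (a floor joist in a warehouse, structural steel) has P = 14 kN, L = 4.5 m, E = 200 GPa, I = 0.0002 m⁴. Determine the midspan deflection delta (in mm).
Model: a simply supported beam with a point load P at midspan, so delta = (P·L^3) / (48·E·I).
Convert to SI units:
  P = 14 kN = 14000 N
  E = 200 GPa = 2 × 10¹¹ Pa
Substitute:
  delta = (14000 × 4.5^3) / (48 × (2 × 10¹¹) × 0.0002)
  delta = 0.0006645 m
Convert: delta = 0.0006645 m = 0.6645 mm
Final answer: delta = 0.6645 mm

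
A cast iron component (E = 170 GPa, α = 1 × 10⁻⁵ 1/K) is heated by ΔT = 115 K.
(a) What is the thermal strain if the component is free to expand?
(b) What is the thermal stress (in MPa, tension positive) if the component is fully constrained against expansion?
(a) Free thermal strain ε_th = α·ΔT = (1 × 10⁻⁵) × 115 = 0.00115
(b) Fully constrained, the expansion is suppressed, so σ = -E·α·ΔT. Convert E = 170 GPa = 1.7 × 10¹¹ Pa.
  σ = -(1.7 × 10¹¹) × (1 × 10⁻⁵) × 115 = -1.955 × 10⁸ Pa = -195.5 MPa (compressive)
Final answer: (a) ε_th = 0.00115, (b) σ = -195.5 MPa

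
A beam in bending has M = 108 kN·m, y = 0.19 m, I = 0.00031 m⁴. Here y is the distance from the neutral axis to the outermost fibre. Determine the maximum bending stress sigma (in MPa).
Model: a beam in bending, so sigma = (M·y) / I.
Convert to SI units:
  M = 108 kN·m = 108000 N·m
Substitute:
  sigma = (108000 × 0.19) / 0.00031
  sigma = 6.619 × 10⁷ Pa
Convert: sigma = 6.619 × 10⁷ Pa = 66.19 MPa
Final answer: sigma = 66.19 MPa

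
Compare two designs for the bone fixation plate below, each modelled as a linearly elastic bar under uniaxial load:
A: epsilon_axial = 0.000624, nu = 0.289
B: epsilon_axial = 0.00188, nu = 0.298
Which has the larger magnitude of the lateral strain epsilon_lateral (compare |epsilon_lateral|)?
Model: a linearly elastic bar under uniaxial load, so epsilon_lateral = -nu·epsilon_axial (SI units).
  A: epsilon_lateral = -(0.289 × 0.000624) = -0.0001803
  B: epsilon_lateral = -(0.298 × 0.00188) = -0.0005602
|epsilon_lateral|: A = 0.0001803, B = 0.0005602, so B is larger in magnitude.
Final answer: B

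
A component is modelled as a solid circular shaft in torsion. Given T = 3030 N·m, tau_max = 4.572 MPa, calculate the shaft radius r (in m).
Model: a solid circular shaft in torsion, so tau_max = (2·T) / (π·r^3).
Solve for r: r = ((2·T) / (π·tau_max))^(1/3).
Convert to SI units:
  tau_max = 4.572 MPa = 4.572 × 10⁶ Pa
Substitute:
  r = ((2 × 3030) / (π × (4.572 × 10⁶)))^(1/3)
  r = 0.075 m
Final answer: r = 0.075 m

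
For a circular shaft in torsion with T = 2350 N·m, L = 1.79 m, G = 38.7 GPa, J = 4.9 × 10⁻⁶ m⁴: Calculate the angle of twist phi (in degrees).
Model: a circular shaft in torsion, so phi = (T·L) / (G·J).
Convert to SI units:
  G = 38.7 GPa = 3.87 × 10¹⁰ Pa
Substitute:
  phi = (2350 × 1.79) / ((3.87 × 10¹⁰) × (4.9 × 10⁻⁶))
  phi = 0.02218 rad
Convert to degrees: phi = 0.02218 × 180/π = 1.271°
Final answer: phi = 1.271°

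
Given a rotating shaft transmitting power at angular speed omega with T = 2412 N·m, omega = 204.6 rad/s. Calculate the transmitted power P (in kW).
Model: a rotating shaft transmitting power at angular speed omega, so P = T·omega.
Substitute:
  P = 2412 × 204.6
  P = 493500 W
Convert: P = 493500 W = 493.5 kW
Final answer: P = 493.5 kW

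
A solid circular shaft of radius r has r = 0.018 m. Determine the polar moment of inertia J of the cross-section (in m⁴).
Model: a solid circular shaft of radius r, so J = (π·r^4) / 2.
Substitute:
  J = (π × 0.018^4) / 2
  J = 1.649 × 10⁻⁷ m⁴
Final answer: J = 1.649 × 10⁻⁷ m⁴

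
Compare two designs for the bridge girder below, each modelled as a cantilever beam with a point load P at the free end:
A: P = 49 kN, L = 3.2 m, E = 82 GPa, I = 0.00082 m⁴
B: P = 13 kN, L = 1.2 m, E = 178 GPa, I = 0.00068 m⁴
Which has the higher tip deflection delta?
Model: a cantilever beam with a point load P at the free end, so delta = (P·L^3) / (3·E·I) (SI units).
  A: delta = (49000 × 3.2^3) / (3 × (8.2 × 10¹⁰) × 0.00082) = 0.00796 m = 7.96 mm
  B: delta = (13000 × 1.2^3) / (3 × (1.78 × 10¹¹) × 0.00068) = 6.186 × 10⁻⁵ m = 0.06186 mm
7.96 mm > 0.06186 mm, so A is larger.
Final answer: A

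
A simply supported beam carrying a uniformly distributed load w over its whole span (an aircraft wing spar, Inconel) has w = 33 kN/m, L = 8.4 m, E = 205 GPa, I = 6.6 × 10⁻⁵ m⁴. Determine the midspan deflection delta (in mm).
Model: a simply supported beam carrying a uniformly distributed load w over its whole span, so delta = (5·w·L^4) / (384·E·I).
Convert to SI units:
  w = 33 kN/m = 33000 N/m
  E = 205 GPa = 2.05 × 10¹¹ Pa
Substitute:
  delta = (5 × 33000 × 8.4^4) / (384 × (2.05 × 10¹¹) × (6.6 × 10⁻⁵))
  delta = 0.1581 m
Convert: delta = 0.1581 m = 158.1 mm
Final answer: delta = 158.1 mm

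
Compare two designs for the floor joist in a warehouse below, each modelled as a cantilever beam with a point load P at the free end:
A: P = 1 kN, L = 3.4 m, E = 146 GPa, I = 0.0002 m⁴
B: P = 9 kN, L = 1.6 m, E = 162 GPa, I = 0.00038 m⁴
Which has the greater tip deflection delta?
Model: a cantilever beam with a point load P at the free end, so delta = (P·L^3) / (3·E·I) (SI units).
  A: delta = (1000 × 3.4^3) / (3 × (1.46 × 10¹¹) × 0.0002) = 0.0004487 m = 0.4487 mm
  B: delta = (9000 × 1.6^3) / (3 × (1.62 × 10¹¹) × 0.00038) = 0.0001996 m = 0.1996 mm
0.4487 mm > 0.1996 mm, so A is larger.
Final answer: A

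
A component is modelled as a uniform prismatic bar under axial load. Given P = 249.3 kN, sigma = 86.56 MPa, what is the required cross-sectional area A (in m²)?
Model: a uniform prismatic bar under axial load, so sigma = P / A.
Solve for A: A = P / sigma.
Convert to SI units:
  P = 249.3 kN = 249300 N
  sigma = 86.56 MPa = 8.656 × 10⁷ Pa
Substitute:
  A = 249300 / (8.656 × 10⁷)
  A = 0.00288 m²
Final answer: A = 0.00288 m²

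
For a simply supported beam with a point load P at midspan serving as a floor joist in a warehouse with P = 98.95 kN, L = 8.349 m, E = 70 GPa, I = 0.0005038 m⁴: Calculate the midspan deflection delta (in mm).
Model: a simply supported beam with a point load P at midspan, so delta = (P·L^3) / (48·E·I).
Convert to SI units:
  P = 98.95 kN = 98950 N
  E = 70 GPa = 7 × 10¹⁰ Pa
Substitute:
  delta = (98950 × 8.349^3) / (48 × (7 × 10¹⁰) × 0.0005038)
  delta = 0.03402 m
Convert: delta = 0.03402 m = 34.02 mm
Final answer: delta = 34.02 mm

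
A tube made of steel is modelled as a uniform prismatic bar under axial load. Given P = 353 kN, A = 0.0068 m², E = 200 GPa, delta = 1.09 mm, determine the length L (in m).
Model: a uniform prismatic bar under axial load, so delta = (P·L) / (A·E).
Solve for L: L = (delta·A·E) / P.
Convert to SI units:
  P = 353 kN = 353000 N
  E = 200 GPa = 2 × 10¹¹ Pa
  delta = 1.09 mm = 0.00109 m
Substitute:
  L = (0.00109 × 0.0068 × (2 × 10¹¹)) / 353000
  L = 4.199 m
Final answer: L = 4.199 m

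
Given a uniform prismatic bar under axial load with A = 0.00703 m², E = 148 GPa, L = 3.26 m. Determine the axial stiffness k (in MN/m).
Model: a uniform prismatic bar under axial load, so k = (A·E) / L.
Convert to SI units:
  E = 148 GPa = 1.48 × 10¹¹ Pa
Substitute:
  k = (0.00703 × (1.48 × 10¹¹)) / 3.26
  k = 3.192 × 10⁸ N/m
Convert: k = 3.192 × 10⁸ N/m = 319.2 MN/m
Final answer: k = 319.2 MN/m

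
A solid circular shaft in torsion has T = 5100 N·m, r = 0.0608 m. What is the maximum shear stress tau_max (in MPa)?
Model: a solid circular shaft in torsion, so tau_max = (2·T) / (π·r^3).
Substitute:
  tau_max = (2 × 5100) / (π × 0.0608^3)
  tau_max = 1.445 × 10⁷ Pa
Convert: tau_max = 1.445 × 10⁷ Pa = 14.45 MPa
Final answer: tau_max = 14.45 MPa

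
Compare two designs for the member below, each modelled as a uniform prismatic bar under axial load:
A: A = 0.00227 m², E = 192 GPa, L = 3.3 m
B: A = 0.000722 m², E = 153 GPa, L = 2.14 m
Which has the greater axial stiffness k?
Model: a uniform prismatic bar under axial load, so k = (A·E) / L (SI units).
  A: k = (0.00227 × (1.92 × 10¹¹)) / 3.3 = 1.321 × 10⁸ N/m = 132.1 MN/m
  B: k = (0.000722 × (1.53 × 10¹¹)) / 2.14 = 5.162 × 10⁷ N/m = 51.62 MN/m
132.1 MN/m > 51.62 MN/m, so A is larger.
Final answer: A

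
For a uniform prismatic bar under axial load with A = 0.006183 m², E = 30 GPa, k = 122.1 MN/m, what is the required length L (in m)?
Model: a uniform prismatic bar under axial load, so k = (A·E) / L.
Solve for L: L = (A·E) / k.
Convert to SI units:
  E = 30 GPa = 3 × 10¹⁰ Pa
  k = 122.1 MN/m = 1.221 × 10⁸ N/m
Substitute:
  L = (0.006183 × (3 × 10¹⁰)) / (1.221 × 10⁸)
  L = 1.519 m
Final answer: L = 1.519 m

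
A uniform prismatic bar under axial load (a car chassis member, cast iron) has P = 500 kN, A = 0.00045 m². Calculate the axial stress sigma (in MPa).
Model: a uniform prismatic bar under axial load, so sigma = P / A.
Convert to SI units:
  P = 500 kN = 500000 N
Substitute:
  sigma = 500000 / 0.00045
  sigma = 1.111 × 10⁹ Pa
Convert: sigma = 1.111 × 10⁹ Pa = 1111 MPa
Final answer: sigma = 1111 MPa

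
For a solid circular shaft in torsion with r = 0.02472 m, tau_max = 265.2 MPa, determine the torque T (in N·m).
Model: a solid circular shaft in torsion, so tau_max = (2·T) / (π·r^3).
Solve for T: T = (π·tau_max·r^3) / 2.
Convert to SI units:
  tau_max = 265.2 MPa = 2.652 × 10⁸ Pa
Substitute:
  T = (π × (2.652 × 10⁸) × 0.02472^3) / 2
  T = 6293 N·m
Final answer: T = 6293 N·m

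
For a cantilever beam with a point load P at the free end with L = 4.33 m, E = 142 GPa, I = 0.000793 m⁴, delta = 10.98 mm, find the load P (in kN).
Model: a cantilever beam with a point load P at the free end, so delta = (P·L^3) / (3·E·I).
Solve for P: P = (3·delta·E·I) / L^3.
Convert to SI units:
  E = 142 GPa = 1.42 × 10¹¹ Pa
  delta = 10.98 mm = 0.01098 m
Substitute:
  P = (3 × 0.01098 × (1.42 × 10¹¹) × 0.000793) / 4.33^3
  P = 45690 N
Convert: P = 45690 N = 45.69 kN
Final answer: P = 45.69 kN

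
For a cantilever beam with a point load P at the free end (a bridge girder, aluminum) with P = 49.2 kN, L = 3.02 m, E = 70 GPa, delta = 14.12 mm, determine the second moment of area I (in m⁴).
Model: a cantilever beam with a point load P at the free end, so delta = (P·L^3) / (3·E·I).
Solve for I: I = (P·L^3) / (3·delta·E).
Convert to SI units:
  P = 49.2 kN = 49200 N
  E = 70 GPa = 7 × 10¹⁰ Pa
  delta = 14.12 mm = 0.01412 m
Substitute:
  I = (49200 × 3.02^3) / (3 × 0.01412 × (7 × 10¹⁰))
  I = 0.000457 m⁴
Final answer: I = 0.000457 m⁴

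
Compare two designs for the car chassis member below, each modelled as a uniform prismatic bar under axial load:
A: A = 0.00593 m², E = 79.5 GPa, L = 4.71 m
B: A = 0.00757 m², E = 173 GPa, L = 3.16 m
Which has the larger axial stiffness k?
Model: a uniform prismatic bar under axial load, so k = (A·E) / L (SI units).
  A: k = (0.00593 × (7.95 × 10¹⁰)) / 4.71 = 1.001 × 10⁸ N/m = 100.1 MN/m
  B: k = (0.00757 × (1.73 × 10¹¹)) / 3.16 = 4.144 × 10⁸ N/m = 414.4 MN/m
414.4 MN/m > 100.1 MN/m, so B is larger.
Final answer: B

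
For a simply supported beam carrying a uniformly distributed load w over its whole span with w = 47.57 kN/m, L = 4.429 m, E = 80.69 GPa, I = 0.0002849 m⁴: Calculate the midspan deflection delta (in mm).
Model: a simply supported beam carrying a uniformly distributed load w over its whole span, so delta = (5·w·L^4) / (384·E·I).
Convert to SI units:
  w = 47.57 kN/m = 47570 N/m
  E = 80.69 GPa = 8.069 × 10¹⁰ Pa
Substitute:
  delta = (5 × 47570 × 4.429^4) / (384 × (8.069 × 10¹⁰) × 0.0002849)
  delta = 0.01037 m
Convert: delta = 0.01037 m = 10.37 mm
Final answer: delta = 10.37 mm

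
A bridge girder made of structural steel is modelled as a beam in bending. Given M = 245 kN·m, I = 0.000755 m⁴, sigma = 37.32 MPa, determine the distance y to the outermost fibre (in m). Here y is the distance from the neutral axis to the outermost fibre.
Model: a beam in bending, so sigma = (M·y) / I.
Solve for y: y = (sigma·I) / M.
Convert to SI units:
  M = 245 kN·m = 245000 N·m
  sigma = 37.32 MPa = 3.732 × 10⁷ Pa
Substitute:
  y = ((3.732 × 10⁷) × 0.000755) / 245000
  y = 0.115 m
Final answer: y = 0.115 m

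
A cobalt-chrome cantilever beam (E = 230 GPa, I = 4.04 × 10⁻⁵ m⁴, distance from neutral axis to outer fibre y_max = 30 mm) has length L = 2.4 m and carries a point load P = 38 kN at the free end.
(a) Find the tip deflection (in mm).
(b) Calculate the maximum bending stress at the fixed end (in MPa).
(a) Tip deflection of a cantilever with an end point load: δ = P·L^3 / (3·E·I). Convert P = 38 kN = 38000 N, E = 230 GPa = 2.3 × 10¹¹ Pa.
  δ = (38000 × 2.4^3) / (3 × (2.3 × 10¹¹) × (4.04 × 10⁻⁵)) = 0.01884 m = 18.84 mm
(b) Maximum bending moment at the fixed end: M = P·L = 38000 × 2.4 = 91200 N·m. Convert y_max = 30 mm = 0.03 m.
  σ = M·y_max / I = (91200 × 0.03) / (4.04 × 10⁻⁵) = 6.772 × 10⁷ Pa = 67.72 MPa
Final answer: (a) δ = 18.84 mm, (b) σ = 67.72 MPa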